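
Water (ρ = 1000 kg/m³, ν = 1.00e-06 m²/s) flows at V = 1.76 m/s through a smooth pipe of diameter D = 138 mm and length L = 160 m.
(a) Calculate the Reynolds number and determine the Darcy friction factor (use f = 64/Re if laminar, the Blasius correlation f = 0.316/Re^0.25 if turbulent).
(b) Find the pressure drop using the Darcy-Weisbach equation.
(a) Re = V·D/ν = 1.76·0.138/1.00e-06 = 242880 → turbulent (Re > 4000); f = 0.316/Re^0.25 = 0.316/242880^0.25 = 0.014234 (Blasius is strictly valid for Re ≲ 1e5; used here as the smooth-pipe estimate the problem specifies)
(b) Darcy-Weisbach: ΔP = f·(L/D)·½ρV²/1000 = 0.014234·(160/0.138)·½·1000·1.76²/1000 = 25.56 kPa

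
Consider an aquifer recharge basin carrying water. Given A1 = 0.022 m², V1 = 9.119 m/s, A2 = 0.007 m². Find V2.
Formula: V_2 = \frac{A_1 V_1}{A_2}
V2 = 0.022·9.119/0.007 = 28.66 m/s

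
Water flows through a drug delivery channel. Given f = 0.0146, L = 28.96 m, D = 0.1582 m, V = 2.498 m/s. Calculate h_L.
Formula: h_L = f \frac{L}{D} \frac{V^2}{2g}
h_L = 0.0146·(28.96/0.1582)·2.498²/(2·9.81) = 0.85 m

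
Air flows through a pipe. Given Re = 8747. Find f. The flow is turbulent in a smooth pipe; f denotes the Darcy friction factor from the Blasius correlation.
Formula: f = \frac{0.316}{Re^{0.25}}
f = 0.316/8747^0.25 = 0.03268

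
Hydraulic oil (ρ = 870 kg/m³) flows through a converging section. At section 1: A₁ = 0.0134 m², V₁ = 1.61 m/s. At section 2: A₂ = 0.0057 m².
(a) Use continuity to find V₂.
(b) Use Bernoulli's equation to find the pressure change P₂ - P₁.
(a) Continuity: A₁V₁=A₂V₂ -> V₂=A₁V₁/A₂=0.0134*1.61/0.0057=3.78 m/s
(b) Bernoulli: P₂-P₁=0.5*rho*(V₁^2-V₂^2)/1000=0.5*870*(1.61^2-3.78^2)/1000=-5.088 kPa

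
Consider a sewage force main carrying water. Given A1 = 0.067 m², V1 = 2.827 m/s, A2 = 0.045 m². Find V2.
Formula: V_2 = \frac{A_1 V_1}{A_2}
V2 = 0.067·2.827/0.045 = 4.209 m/s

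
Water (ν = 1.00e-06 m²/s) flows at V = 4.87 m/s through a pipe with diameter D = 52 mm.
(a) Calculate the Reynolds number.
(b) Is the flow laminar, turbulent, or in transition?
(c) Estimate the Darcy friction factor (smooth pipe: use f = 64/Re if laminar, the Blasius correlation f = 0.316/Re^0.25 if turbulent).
(a) Re = V·D/ν = 4.87·0.052/1.00e-06 = 253240
(b) Flow regime: turbulent (Re > 4000)
(c) Friction factor: f = 0.316/Re^0.25 = 0.316/253240^0.25 = 0.01409 (Blasius is strictly valid for Re ≲ 1e5; used here as the smooth-pipe estimate the problem specifies)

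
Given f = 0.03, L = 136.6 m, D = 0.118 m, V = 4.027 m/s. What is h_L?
Formula: h_L = f \frac{L}{D} \frac{V^2}{2g}
h_L = 0.03·(136.6/0.118)·4.027²/(2·9.81) = 28.7 m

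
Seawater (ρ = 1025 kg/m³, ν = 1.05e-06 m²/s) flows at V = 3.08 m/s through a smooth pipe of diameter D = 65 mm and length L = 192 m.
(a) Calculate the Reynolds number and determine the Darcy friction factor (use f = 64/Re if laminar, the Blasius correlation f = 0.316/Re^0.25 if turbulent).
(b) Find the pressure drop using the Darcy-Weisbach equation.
(a) Re = V·D/ν = 3.08·0.065/1.05e-06 = 190670 → turbulent (Re > 4000); f = 0.316/Re^0.25 = 0.316/190670^0.25 = 0.015122 (Blasius is strictly valid for Re ≲ 1e5; used here as the smooth-pipe estimate the problem specifies)
(b) Darcy-Weisbach: ΔP = f·(L/D)·½ρV²/1000 = 0.015122·(192/0.065)·½·1025·3.08²/1000 = 217.2 kPa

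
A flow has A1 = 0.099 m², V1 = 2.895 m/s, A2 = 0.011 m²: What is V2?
Formula: V_2 = \frac{A_1 V_1}{A_2}
V2 = 0.099·2.895/0.011 = 26.05 m/s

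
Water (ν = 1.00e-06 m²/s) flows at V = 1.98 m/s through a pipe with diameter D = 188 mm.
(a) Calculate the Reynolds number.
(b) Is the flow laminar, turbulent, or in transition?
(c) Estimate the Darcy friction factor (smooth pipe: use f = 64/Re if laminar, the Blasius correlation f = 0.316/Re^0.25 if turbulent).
(a) Re = V·D/ν = 1.98·0.188/1.00e-06 = 372240
(b) Flow regime: turbulent (Re > 4000)
(c) Friction factor: f = 0.316/Re^0.25 = 0.316/372240^0.25 = 0.01279 (Blasius is strictly valid for Re ≲ 1e5; used here as the smooth-pipe estimate the problem specifies)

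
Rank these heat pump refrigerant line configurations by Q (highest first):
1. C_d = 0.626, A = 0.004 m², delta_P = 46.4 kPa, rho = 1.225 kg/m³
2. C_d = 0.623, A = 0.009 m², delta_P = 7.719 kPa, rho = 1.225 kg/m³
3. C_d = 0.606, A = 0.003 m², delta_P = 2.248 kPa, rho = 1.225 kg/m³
Case 1: Q = 689.2 L/s
Case 2: Q = 629.4 L/s
Case 3: Q = 110.1 L/s
Ranking (highest first): 1, 2, 3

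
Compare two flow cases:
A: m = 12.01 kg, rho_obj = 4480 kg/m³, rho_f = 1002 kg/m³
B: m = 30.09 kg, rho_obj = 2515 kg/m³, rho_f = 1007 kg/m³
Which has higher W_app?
W_app(A) = 91.47 N, W_app(B) = 177 N. Answer: B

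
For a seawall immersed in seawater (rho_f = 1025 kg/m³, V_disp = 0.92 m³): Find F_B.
Formula: F_B = \rho_f g V_{disp}
F_B = 1025·9.81·0.92 = 9251 N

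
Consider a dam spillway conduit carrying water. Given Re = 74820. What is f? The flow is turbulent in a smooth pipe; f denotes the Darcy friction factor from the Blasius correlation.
Formula: f = \frac{0.316}{Re^{0.25}}
f = 0.316/74820^0.25 = 0.01911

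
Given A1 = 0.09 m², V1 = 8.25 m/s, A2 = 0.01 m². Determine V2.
Formula: V_2 = \frac{A_1 V_1}{A_2}
V2 = 0.09·8.25/0.01 = 74.25 m/s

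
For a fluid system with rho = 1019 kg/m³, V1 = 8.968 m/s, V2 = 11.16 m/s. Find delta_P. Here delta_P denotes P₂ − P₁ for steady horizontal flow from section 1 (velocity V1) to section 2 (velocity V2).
Formula: \Delta P = \frac{1}{2} \rho (V_1^2 - V_2^2)
delta_P = 0.5·1019·(8.968² − 11.16²)/1000 = -22.48 kPa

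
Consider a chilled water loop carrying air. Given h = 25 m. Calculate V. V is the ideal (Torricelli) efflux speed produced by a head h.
Formula: V = \sqrt{2 g h}
V = √(2·9.81·25) = 22.15 m/s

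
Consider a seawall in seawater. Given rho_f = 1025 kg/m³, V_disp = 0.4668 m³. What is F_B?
Formula: F_B = \rho_f g V_{disp}
F_B = 1025·9.81·0.4668 = 4694 N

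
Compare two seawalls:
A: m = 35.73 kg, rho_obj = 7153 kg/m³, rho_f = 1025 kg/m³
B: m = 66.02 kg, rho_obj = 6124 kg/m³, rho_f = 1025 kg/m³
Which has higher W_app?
W_app(A) = 300.3 N, W_app(B) = 539.3 N. Answer: B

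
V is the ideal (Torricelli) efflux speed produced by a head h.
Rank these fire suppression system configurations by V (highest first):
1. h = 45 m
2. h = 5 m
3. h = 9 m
Case 1: V = 29.71 m/s
Case 2: V = 9.905 m/s
Case 3: V = 13.29 m/s
Ranking (highest first): 1, 3, 2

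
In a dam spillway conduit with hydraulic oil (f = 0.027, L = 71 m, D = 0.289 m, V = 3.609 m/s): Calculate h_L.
Formula: h_L = f \frac{L}{D} \frac{V^2}{2g}
h_L = 0.027·(71/0.289)·3.609²/(2·9.81) = 4.404 m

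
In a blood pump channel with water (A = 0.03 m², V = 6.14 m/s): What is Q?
Formula: Q = A V
Q = 0.03·6.14·1000 = 184.2 L/s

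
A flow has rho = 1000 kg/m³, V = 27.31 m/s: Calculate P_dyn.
Formula: P_{dyn} = \frac{1}{2} \rho V^2
P_dyn = 0.5·1000·27.31²/1000 = 372.9 kPa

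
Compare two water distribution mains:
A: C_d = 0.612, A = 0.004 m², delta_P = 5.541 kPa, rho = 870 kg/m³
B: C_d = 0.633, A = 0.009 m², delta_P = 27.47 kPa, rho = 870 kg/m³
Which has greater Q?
Q(A) = 8.737 L/s, Q(B) = 45.27 L/s. Answer: B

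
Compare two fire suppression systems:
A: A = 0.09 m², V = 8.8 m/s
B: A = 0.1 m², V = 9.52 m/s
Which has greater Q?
Q(A) = 792 L/s, Q(B) = 952 L/s. Answer: B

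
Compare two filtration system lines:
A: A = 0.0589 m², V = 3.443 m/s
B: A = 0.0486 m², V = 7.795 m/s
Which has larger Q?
Q(A) = 202.8 L/s, Q(B) = 378.8 L/s. Answer: B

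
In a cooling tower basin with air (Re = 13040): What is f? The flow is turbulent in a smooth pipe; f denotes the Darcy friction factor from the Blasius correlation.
Formula: f = \frac{0.316}{Re^{0.25}}
f = 0.316/13040^0.25 = 0.02957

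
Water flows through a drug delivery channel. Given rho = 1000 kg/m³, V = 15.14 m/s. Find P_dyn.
Formula: P_{dyn} = \frac{1}{2} \rho V^2
P_dyn = 0.5·1000·15.14²/1000 = 114.6 kPa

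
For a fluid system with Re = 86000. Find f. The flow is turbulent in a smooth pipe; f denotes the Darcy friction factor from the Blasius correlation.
Formula: f = \frac{0.316}{Re^{0.25}}
f = 0.316/86000^0.25 = 0.01845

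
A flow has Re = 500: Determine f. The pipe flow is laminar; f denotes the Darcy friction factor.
Formula: f = \frac{64}{Re}
f = 64/500 = 0.128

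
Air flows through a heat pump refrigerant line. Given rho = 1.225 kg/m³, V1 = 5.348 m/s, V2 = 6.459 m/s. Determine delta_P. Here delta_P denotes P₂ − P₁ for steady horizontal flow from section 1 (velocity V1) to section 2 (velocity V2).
Formula: \Delta P = \frac{1}{2} \rho (V_1^2 - V_2^2)
delta_P = 0.5·1.225·(5.348² − 6.459²)/1000 = -0.008035 kPa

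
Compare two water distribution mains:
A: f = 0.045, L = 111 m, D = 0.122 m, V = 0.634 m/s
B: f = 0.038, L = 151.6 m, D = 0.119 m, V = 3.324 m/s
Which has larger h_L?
h_L(A) = 0.8388 m, h_L(B) = 27.26 m. Answer: B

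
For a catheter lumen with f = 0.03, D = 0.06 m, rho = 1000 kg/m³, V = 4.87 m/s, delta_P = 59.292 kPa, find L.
Formula: \Delta P = f \frac{L}{D} \frac{\rho V^2}{2}
Substituting knowns: 59.292 = 0.03·(L/0.06)·0.5·1000·4.87²/1000
Solving for L: L = (59.292·1000)·0.06/(0.03·0.5·1000·4.87²) = 10 m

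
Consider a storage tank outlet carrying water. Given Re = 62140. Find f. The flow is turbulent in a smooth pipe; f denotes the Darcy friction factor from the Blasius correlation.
Formula: f = \frac{0.316}{Re^{0.25}}
f = 0.316/62140^0.25 = 0.02001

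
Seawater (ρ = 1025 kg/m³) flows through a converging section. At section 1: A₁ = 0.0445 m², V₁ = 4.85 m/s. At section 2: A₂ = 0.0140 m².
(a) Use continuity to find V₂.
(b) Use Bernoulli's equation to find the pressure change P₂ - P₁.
(a) Continuity: A₁V₁=A₂V₂ -> V₂=A₁V₁/A₂=0.0445*4.85/0.0140=15.42 m/s
(b) Bernoulli: P₂-P₁=0.5*rho*(V₁^2-V₂^2)/1000=0.5*1025*(4.85^2-15.42^2)/1000=-109.8 kPa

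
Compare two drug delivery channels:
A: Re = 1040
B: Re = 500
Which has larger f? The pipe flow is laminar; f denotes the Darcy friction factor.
f(A) = 0.06154, f(B) = 0.128. Answer: B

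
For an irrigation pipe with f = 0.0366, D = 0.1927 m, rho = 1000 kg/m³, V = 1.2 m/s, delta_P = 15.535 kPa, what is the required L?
Formula: \Delta P = f \frac{L}{D} \frac{\rho V^2}{2}
Substituting knowns: 15.535 = 0.0366·(L/0.1927)·0.5·1000·1.2²/1000
Solving for L: L = (15.535·1000)·0.1927/(0.0366·0.5·1000·1.2²) = 113.6 m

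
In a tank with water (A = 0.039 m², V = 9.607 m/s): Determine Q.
Formula: Q = A V
Q = 0.039·9.607·1000 = 374.7 L/s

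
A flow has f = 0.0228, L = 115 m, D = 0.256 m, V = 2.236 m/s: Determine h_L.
Formula: h_L = f \frac{L}{D} \frac{V^2}{2g}
h_L = 0.0228·(115/0.256)·2.236²/(2·9.81) = 2.61 m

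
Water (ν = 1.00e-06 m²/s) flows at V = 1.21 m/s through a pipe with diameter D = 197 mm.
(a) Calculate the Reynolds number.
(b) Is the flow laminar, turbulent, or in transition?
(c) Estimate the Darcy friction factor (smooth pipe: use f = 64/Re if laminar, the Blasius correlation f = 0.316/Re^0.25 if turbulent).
(a) Re = V·D/ν = 1.21·0.197/1.00e-06 = 238370
(b) Flow regime: turbulent (Re > 4000)
(c) Friction factor: f = 0.316/Re^0.25 = 0.316/238370^0.25 = 0.0143 (Blasius is strictly valid for Re ≲ 1e5; used here as the smooth-pipe estimate the problem specifies)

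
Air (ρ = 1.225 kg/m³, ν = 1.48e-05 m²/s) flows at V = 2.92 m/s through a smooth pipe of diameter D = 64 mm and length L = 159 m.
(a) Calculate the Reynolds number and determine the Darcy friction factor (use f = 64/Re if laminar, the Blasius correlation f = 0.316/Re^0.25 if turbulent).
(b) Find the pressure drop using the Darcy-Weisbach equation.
(a) Re = V·D/ν = 2.92·0.064/1.48e-05 = 12627 → turbulent (Re > 4000); f = 0.316/Re^0.25 = 0.316/12627^0.25 = 0.02981
(b) Darcy-Weisbach: ΔP = f·(L/D)·½ρV²/1000 = 0.02981·(159/0.064)·½·1.225·2.92²/1000 = 0.3868 kPa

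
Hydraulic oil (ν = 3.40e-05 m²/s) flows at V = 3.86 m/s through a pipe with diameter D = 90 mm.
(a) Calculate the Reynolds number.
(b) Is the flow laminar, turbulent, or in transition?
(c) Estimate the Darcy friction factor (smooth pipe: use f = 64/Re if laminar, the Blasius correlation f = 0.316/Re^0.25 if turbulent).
(a) Re = V·D/ν = 3.86·0.09/3.40e-05 = 10218
(b) Flow regime: turbulent (Re > 4000)
(c) Friction factor: f = 0.316/Re^0.25 = 0.316/10218^0.25 = 0.03143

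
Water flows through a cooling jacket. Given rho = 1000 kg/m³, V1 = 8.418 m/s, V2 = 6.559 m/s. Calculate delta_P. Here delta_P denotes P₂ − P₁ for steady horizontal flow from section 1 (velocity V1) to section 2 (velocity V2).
Formula: \Delta P = \frac{1}{2} \rho (V_1^2 - V_2^2)
delta_P = 0.5·1000·(8.418² − 6.559²)/1000 = 13.92 kPa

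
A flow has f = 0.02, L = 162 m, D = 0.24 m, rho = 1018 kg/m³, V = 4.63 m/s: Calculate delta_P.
Formula: \Delta P = f \frac{L}{D} \frac{\rho V^2}{2}
delta_P = 0.02·(162/0.24)·0.5·1018·4.63²/1000 = 147.3 kPa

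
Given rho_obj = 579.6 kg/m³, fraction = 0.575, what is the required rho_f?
Formula: f_{sub} = \frac{\rho_{obj}}{\rho_f}
Substituting knowns: 0.575 = 579.6/rho_f
Solving for rho_f: rho_f = 579.6/0.575 = 1008 kg/m³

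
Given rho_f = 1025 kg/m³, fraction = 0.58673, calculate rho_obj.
Formula: f_{sub} = \frac{\rho_{obj}}{\rho_f}
Substituting knowns: 0.58673 = rho_obj/1025
Solving for rho_obj: rho_obj = 0.58673·1025 = 601.4 kg/m³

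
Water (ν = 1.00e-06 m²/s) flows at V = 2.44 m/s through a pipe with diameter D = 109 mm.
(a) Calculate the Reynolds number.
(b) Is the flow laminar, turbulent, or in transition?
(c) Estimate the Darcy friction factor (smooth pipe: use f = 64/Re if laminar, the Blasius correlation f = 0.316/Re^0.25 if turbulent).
(a) Re = V·D/ν = 2.44·0.109/1.00e-06 = 265960
(b) Flow regime: turbulent (Re > 4000)
(c) Friction factor: f = 0.316/Re^0.25 = 0.316/265960^0.25 = 0.01391 (Blasius is strictly valid for Re ≲ 1e5; used here as the smooth-pipe estimate the problem specifies)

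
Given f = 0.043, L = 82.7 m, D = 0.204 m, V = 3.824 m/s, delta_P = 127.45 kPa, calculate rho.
Formula: \Delta P = f \frac{L}{D} \frac{\rho V^2}{2}
Substituting knowns: 127.45 = 0.043·(82.7/0.204)·0.5·rho·3.824²/1000
Solving for rho: rho = (127.45·1000)/(0.043·(82.7/0.204)·0.5·3.824²) = 1000 kg/m³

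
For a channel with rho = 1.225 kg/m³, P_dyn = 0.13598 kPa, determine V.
Formula: P_{dyn} = \frac{1}{2} \rho V^2
Substituting knowns: 0.13598 = 0.5·1.225·V²/1000
Solving for V: V = √(2·(0.13598·1000)/1.225) = 14.9 m/s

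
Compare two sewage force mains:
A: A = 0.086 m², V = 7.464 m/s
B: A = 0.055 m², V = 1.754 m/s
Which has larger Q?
Q(A) = 641.9 L/s, Q(B) = 96.47 L/s. Answer: A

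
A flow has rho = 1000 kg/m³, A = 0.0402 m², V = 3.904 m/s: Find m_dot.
Formula: \dot{m} = \rho A V
m_dot = 1000·0.0402·3.904 = 156.9 kg/s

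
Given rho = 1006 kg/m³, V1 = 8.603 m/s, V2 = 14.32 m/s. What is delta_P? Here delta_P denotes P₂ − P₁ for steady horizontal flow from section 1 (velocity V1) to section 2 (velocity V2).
Formula: \Delta P = \frac{1}{2} \rho (V_1^2 - V_2^2)
delta_P = 0.5·1006·(8.603² − 14.32²)/1000 = -65.92 kPa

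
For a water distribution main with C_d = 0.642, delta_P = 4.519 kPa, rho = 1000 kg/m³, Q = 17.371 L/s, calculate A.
Formula: Q = C_d A \sqrt{\frac{2 \Delta P}{\rho}}
Substituting knowns: 17.371 = 0.642·A·√(2·(4.519·1000)/1000)·1000
Solving for A: A = (17.371/1000)/(0.642·√(2·(4.519·1000)/1000)) = 0.009 m²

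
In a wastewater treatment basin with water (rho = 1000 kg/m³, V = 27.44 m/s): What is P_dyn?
Formula: P_{dyn} = \frac{1}{2} \rho V^2
P_dyn = 0.5·1000·27.44²/1000 = 376.5 kPa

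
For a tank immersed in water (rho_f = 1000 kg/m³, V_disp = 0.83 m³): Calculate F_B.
Formula: F_B = \rho_f g V_{disp}
F_B = 1000·9.81·0.83 = 8142 N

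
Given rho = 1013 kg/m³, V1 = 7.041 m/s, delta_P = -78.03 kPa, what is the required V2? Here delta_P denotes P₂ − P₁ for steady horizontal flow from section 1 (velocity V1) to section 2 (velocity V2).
Formula: \Delta P = \frac{1}{2} \rho (V_1^2 - V_2^2)
Substituting knowns: -78.03 = 0.5·1013·(7.041² − V2²)/1000
Solving for V2: V2 = √(7.041² − 2·(-78.03·1000)/1013) = 14.27 m/s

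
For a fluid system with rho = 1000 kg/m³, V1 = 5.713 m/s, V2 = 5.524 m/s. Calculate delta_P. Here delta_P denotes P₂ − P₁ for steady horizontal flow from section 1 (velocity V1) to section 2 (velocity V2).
Formula: \Delta P = \frac{1}{2} \rho (V_1^2 - V_2^2)
delta_P = 0.5·1000·(5.713² − 5.524²)/1000 = 1.062 kPa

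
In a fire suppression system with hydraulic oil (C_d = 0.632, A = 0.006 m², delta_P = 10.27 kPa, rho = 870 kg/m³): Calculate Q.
Formula: Q = C_d A \sqrt{\frac{2 \Delta P}{\rho}}
Q = 0.632·0.006·√(2·(10.27·1000)/870)·1000 = 18.43 L/s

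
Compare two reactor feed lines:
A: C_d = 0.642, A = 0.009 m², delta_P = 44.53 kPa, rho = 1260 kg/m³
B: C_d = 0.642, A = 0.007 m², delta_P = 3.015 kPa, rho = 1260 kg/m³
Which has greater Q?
Q(A) = 48.58 L/s, Q(B) = 9.831 L/s. Answer: A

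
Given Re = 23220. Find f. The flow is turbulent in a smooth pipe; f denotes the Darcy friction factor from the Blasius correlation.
Formula: f = \frac{0.316}{Re^{0.25}}
f = 0.316/23220^0.25 = 0.0256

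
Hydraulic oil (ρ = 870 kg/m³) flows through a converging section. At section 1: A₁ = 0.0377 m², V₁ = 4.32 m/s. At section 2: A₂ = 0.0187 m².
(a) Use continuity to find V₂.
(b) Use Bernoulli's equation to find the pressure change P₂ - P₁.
(a) Continuity: A₁V₁=A₂V₂ -> V₂=A₁V₁/A₂=0.0377*4.32/0.0187=8.71 m/s
(b) Bernoulli: P₂-P₁=0.5*rho*(V₁^2-V₂^2)/1000=0.5*870*(4.32^2-8.71^2)/1000=-24.88 kPa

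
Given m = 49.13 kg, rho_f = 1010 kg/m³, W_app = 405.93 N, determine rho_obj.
Formula: W_{app} = mg\left(1 - \frac{\rho_f}{\rho_{obj}}\right)
Substituting knowns: 405.93 = 49.13·9.81·(1 − 1010/rho_obj)
Solving for rho_obj: rho_obj = 1010/(1 − 405.93/(49.13·9.81)) = 6402 kg/m³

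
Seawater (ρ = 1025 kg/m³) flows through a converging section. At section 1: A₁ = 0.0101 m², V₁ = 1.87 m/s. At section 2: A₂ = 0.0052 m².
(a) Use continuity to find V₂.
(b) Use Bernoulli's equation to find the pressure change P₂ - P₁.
(a) Continuity: A₁V₁=A₂V₂ -> V₂=A₁V₁/A₂=0.0101*1.87/0.0052=3.63 m/s
(b) Bernoulli: P₂-P₁=0.5*rho*(V₁^2-V₂^2)/1000=0.5*1025*(1.87^2-3.63^2)/1000=-4.961 kPa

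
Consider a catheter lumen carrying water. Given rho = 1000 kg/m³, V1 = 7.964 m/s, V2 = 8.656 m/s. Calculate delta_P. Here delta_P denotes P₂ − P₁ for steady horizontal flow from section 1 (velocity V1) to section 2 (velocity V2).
Formula: \Delta P = \frac{1}{2} \rho (V_1^2 - V_2^2)
delta_P = 0.5·1000·(7.964² − 8.656²)/1000 = -5.751 kPa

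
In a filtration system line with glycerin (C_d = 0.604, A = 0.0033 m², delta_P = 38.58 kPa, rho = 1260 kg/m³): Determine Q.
Formula: Q = C_d A \sqrt{\frac{2 \Delta P}{\rho}}
Q = 0.604·0.0033·√(2·(38.58·1000)/1260)·1000 = 15.6 L/s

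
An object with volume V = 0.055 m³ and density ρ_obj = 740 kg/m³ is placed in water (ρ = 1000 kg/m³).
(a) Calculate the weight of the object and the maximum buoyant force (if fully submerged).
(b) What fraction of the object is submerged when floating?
(a) W=rho_obj*g*V=740*9.81*0.055=399.3 N; F_B(max)=rho*g*V=1000*9.81*0.055=539.5 N
(b) Floating fraction=rho_obj/rho=740/1000=0.740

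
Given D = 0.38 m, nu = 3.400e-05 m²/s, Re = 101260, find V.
Formula: Re = \frac{V D}{\nu}
Substituting knowns: 101260 = V·0.38/3.400e-05
Solving for V: V = 101260·3.400e-05/0.38 = 9.06 m/s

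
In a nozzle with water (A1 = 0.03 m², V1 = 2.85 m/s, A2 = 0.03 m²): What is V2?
Formula: V_2 = \frac{A_1 V_1}{A_2}
V2 = 0.03·2.85/0.03 = 2.85 m/s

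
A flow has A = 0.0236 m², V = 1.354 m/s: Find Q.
Formula: Q = A V
Q = 0.0236·1.354·1000 = 31.95 L/s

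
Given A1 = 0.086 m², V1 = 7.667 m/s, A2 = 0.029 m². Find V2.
Formula: V_2 = \frac{A_1 V_1}{A_2}
V2 = 0.086·7.667/0.029 = 22.74 m/s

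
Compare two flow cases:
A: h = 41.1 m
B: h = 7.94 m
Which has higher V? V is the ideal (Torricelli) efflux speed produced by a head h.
V(A) = 28.4 m/s, V(B) = 12.48 m/s. Answer: A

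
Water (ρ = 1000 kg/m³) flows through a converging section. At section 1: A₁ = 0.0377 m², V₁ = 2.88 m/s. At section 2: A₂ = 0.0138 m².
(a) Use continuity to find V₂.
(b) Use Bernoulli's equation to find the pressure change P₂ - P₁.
(a) Continuity: A₁V₁=A₂V₂ -> V₂=A₁V₁/A₂=0.0377*2.88/0.0138=7.87 m/s
(b) Bernoulli: P₂-P₁=0.5*rho*(V₁^2-V₂^2)/1000=0.5*1000*(2.88^2-7.87^2)/1000=-26.82 kPa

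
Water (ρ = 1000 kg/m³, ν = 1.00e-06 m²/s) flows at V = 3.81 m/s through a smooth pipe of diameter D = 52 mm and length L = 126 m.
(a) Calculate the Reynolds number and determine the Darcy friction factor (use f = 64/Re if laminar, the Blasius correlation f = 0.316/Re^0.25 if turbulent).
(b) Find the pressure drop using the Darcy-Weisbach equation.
(a) Re = V·D/ν = 3.81·0.052/1.00e-06 = 198120 → turbulent (Re > 4000); f = 0.316/Re^0.25 = 0.316/198120^0.25 = 0.014978 (Blasius is strictly valid for Re ≲ 1e5; used here as the smooth-pipe estimate the problem specifies)
(b) Darcy-Weisbach: ΔP = f·(L/D)·½ρV²/1000 = 0.014978·(126/0.052)·½·1000·3.81²/1000 = 263.4 kPa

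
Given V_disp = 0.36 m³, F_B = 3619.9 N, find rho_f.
Formula: F_B = \rho_f g V_{disp}
Substituting knowns: 3619.9 = rho_f·9.81·0.36
Solving for rho_f: rho_f = 3619.9/(9.81·0.36) = 1025 kg/m³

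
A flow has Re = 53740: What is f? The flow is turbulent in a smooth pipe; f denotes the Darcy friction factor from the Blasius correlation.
Formula: f = \frac{0.316}{Re^{0.25}}
f = 0.316/53740^0.25 = 0.02075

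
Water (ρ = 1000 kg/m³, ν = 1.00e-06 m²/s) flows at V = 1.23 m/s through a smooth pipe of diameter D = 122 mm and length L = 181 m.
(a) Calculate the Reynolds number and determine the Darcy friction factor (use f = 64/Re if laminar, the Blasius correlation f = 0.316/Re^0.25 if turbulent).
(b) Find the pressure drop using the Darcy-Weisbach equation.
(a) Re = V·D/ν = 1.23·0.122/1.00e-06 = 150060 → turbulent (Re > 4000); f = 0.316/Re^0.25 = 0.316/150060^0.25 = 0.016055 (Blasius is strictly valid for Re ≲ 1e5; used here as the smooth-pipe estimate the problem specifies)
(b) Darcy-Weisbach: ΔP = f·(L/D)·½ρV²/1000 = 0.016055·(181/0.122)·½·1000·1.23²/1000 = 18.02 kPa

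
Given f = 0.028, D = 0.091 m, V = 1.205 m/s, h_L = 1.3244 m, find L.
Formula: h_L = f \frac{L}{D} \frac{V^2}{2g}
Substituting knowns: 1.3244 = 0.028·(L/0.091)·1.205²/(2·9.81)
Solving for L: L = 1.3244·2·9.81·0.091/(0.028·1.205²) = 58.16 m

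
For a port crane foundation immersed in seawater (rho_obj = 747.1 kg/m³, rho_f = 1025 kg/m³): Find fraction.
Formula: f_{sub} = \frac{\rho_{obj}}{\rho_f}
fraction = 747.1/1025 = 0.7289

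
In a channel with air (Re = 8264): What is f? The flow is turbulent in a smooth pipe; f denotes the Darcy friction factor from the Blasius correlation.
Formula: f = \frac{0.316}{Re^{0.25}}
f = 0.316/8264^0.25 = 0.03314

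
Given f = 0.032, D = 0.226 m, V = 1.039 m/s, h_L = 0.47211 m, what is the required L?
Formula: h_L = f \frac{L}{D} \frac{V^2}{2g}
Substituting knowns: 0.47211 = 0.032·(L/0.226)·1.039²/(2·9.81)
Solving for L: L = 0.47211·2·9.81·0.226/(0.032·1.039²) = 60.6 m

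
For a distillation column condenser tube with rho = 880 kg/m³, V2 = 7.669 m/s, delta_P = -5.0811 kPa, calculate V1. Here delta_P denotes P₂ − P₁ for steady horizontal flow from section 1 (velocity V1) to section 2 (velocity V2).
Formula: \Delta P = \frac{1}{2} \rho (V_1^2 - V_2^2)
Substituting knowns: -5.0811 = 0.5·880·(V1² − 7.669²)/1000
Solving for V1: V1 = √(7.669² + 2·(-5.0811·1000)/880) = 6.875 m/s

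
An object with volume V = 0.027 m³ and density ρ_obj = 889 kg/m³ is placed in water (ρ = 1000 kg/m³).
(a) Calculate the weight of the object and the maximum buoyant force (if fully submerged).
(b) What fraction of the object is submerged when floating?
(a) W=rho_obj*g*V=889*9.81*0.027=235.5 N; F_B(max)=rho*g*V=1000*9.81*0.027=264.9 N
(b) Floating fraction=rho_obj/rho=889/1000=0.889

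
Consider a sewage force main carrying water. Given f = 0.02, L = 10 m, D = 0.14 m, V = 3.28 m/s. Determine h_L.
Formula: h_L = f \frac{L}{D} \frac{V^2}{2g}
h_L = 0.02·(10/0.14)·3.28²/(2·9.81) = 0.7833 m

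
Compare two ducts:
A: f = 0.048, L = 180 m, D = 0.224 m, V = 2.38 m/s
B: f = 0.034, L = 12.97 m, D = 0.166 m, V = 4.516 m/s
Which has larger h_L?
h_L(A) = 11.14 m, h_L(B) = 2.761 m. Answer: A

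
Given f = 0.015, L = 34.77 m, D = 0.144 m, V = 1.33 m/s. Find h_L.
Formula: h_L = f \frac{L}{D} \frac{V^2}{2g}
h_L = 0.015·(34.77/0.144)·1.33²/(2·9.81) = 0.3265 m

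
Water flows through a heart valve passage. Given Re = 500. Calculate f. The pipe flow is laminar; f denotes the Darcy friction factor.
Formula: f = \frac{64}{Re}
f = 64/500 = 0.128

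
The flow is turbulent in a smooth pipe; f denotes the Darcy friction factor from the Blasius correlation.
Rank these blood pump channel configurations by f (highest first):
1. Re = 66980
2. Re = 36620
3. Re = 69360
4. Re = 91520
Case 1: f = 0.01964
Case 2: f = 0.02284
Case 3: f = 0.01947
Case 4: f = 0.01817
Ranking (highest first): 2, 1, 3, 4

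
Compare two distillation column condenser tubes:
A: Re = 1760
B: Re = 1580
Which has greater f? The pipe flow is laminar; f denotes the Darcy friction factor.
f(A) = 0.03636, f(B) = 0.04051. Answer: B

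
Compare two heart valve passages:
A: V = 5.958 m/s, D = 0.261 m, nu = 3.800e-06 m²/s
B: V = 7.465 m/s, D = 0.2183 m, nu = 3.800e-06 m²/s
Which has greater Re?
Re(A) = 409221, Re(B) = 428845. Answer: B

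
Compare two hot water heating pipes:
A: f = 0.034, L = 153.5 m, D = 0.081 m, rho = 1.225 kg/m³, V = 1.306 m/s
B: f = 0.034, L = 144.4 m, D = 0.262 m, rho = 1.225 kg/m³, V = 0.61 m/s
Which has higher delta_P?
delta_P(A) = 0.06731 kPa, delta_P(B) = 0.004271 kPa. Answer: A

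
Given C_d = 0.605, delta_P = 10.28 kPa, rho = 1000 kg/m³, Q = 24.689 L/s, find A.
Formula: Q = C_d A \sqrt{\frac{2 \Delta P}{\rho}}
Substituting knowns: 24.689 = 0.605·A·√(2·(10.28·1000)/1000)·1000
Solving for A: A = (24.689/1000)/(0.605·√(2·(10.28·1000)/1000)) = 0.009 m²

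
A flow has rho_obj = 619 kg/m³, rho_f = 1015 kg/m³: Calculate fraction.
Formula: f_{sub} = \frac{\rho_{obj}}{\rho_f}
fraction = 619/1015 = 0.6099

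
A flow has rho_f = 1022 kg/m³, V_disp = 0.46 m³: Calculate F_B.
Formula: F_B = \rho_f g V_{disp}
F_B = 1022·9.81·0.46 = 4612 N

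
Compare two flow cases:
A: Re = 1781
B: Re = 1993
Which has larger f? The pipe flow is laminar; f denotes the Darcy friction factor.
f(A) = 0.03593, f(B) = 0.03211. Answer: A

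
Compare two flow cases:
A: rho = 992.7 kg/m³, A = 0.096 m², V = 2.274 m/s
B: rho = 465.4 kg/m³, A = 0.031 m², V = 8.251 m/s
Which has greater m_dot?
m_dot(A) = 216.7 kg/s, m_dot(B) = 119 kg/s. Answer: A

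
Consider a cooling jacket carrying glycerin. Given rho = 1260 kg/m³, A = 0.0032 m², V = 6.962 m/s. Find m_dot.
Formula: \dot{m} = \rho A V
m_dot = 1260·0.0032·6.962 = 28.07 kg/s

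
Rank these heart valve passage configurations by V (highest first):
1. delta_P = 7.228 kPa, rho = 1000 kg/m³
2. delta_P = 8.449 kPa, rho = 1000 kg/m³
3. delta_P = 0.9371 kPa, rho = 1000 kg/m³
Case 1: V = 3.802 m/s
Case 2: V = 4.111 m/s
Case 3: V = 1.369 m/s
Ranking (highest first): 2, 1, 3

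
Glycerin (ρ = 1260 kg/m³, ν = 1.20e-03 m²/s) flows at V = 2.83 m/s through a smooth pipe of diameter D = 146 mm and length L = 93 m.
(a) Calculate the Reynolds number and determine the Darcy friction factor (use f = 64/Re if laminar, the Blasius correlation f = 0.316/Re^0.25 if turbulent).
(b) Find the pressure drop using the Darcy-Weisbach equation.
(a) Re = V·D/ν = 2.83·0.146/1.20e-03 = 344.32 → laminar (Re < 2300); f = 64/Re = 64/344.32 = 0.18587
(b) Darcy-Weisbach: ΔP = f·(L/D)·½ρV²/1000 = 0.18587·(93/0.146)·½·1260·2.83²/1000 = 597.4 kPa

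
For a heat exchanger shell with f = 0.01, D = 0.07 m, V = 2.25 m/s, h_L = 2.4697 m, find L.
Formula: h_L = f \frac{L}{D} \frac{V^2}{2g}
Substituting knowns: 2.4697 = 0.01·(L/0.07)·2.25²/(2·9.81)
Solving for L: L = 2.4697·2·9.81·0.07/(0.01·2.25²) = 67 m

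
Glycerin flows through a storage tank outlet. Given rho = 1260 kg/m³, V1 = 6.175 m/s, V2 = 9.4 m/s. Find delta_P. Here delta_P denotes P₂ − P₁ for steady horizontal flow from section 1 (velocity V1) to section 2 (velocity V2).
Formula: \Delta P = \frac{1}{2} \rho (V_1^2 - V_2^2)
delta_P = 0.5·1260·(6.175² − 9.4²)/1000 = -31.64 kPa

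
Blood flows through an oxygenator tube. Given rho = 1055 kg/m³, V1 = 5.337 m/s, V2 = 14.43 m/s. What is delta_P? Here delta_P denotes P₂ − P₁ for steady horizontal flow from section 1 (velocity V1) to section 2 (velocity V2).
Formula: \Delta P = \frac{1}{2} \rho (V_1^2 - V_2^2)
delta_P = 0.5·1055·(5.337² − 14.43²)/1000 = -94.81 kPa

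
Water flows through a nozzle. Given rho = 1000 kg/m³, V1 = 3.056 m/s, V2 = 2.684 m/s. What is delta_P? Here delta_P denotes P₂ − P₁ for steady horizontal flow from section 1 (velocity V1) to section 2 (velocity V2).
Formula: \Delta P = \frac{1}{2} \rho (V_1^2 - V_2^2)
delta_P = 0.5·1000·(3.056² − 2.684²)/1000 = 1.068 kPa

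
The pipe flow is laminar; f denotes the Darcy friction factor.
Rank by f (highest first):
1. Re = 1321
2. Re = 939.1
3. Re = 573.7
Case 1: f = 0.04845
Case 2: f = 0.06815
Case 3: f = 0.1116
Ranking (highest first): 3, 2, 1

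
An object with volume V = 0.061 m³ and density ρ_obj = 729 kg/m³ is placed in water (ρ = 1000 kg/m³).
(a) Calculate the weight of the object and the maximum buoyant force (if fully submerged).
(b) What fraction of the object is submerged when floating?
(a) W=rho_obj*g*V=729*9.81*0.061=436.2 N; F_B(max)=rho*g*V=1000*9.81*0.061=598.4 N
(b) Floating fraction=rho_obj/rho=729/1000=0.729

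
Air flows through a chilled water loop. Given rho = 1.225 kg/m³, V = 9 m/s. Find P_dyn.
Formula: P_{dyn} = \frac{1}{2} \rho V^2
P_dyn = 0.5·1.225·9²/1000 = 0.04961 kPa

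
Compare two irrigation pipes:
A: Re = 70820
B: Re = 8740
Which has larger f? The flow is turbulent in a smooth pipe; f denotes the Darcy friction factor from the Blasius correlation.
f(A) = 0.01937, f(B) = 0.03268. Answer: B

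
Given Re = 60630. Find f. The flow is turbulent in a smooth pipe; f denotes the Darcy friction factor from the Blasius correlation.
Formula: f = \frac{0.316}{Re^{0.25}}
f = 0.316/60630^0.25 = 0.02014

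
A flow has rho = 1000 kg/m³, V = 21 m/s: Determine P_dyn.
Formula: P_{dyn} = \frac{1}{2} \rho V^2
P_dyn = 0.5·1000·21²/1000 = 220.5 kPa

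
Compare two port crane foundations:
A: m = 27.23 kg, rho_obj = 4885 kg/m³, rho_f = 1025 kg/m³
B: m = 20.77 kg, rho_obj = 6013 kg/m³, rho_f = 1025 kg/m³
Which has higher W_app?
W_app(A) = 211.1 N, W_app(B) = 169 N. Answer: A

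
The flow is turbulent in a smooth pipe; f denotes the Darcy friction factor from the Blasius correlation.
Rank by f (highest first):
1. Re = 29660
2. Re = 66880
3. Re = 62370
Case 1: f = 0.02408
Case 2: f = 0.01965
Case 3: f = 0.02
Ranking (highest first): 1, 3, 2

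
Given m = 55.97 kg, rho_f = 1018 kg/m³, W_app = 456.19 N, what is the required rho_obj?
Formula: W_{app} = mg\left(1 - \frac{\rho_f}{\rho_{obj}}\right)
Substituting knowns: 456.19 = 55.97·9.81·(1 − 1018/rho_obj)
Solving for rho_obj: rho_obj = 1018/(1 − 456.19/(55.97·9.81)) = 6018 kg/m³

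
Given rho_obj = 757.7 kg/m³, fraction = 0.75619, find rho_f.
Formula: f_{sub} = \frac{\rho_{obj}}{\rho_f}
Substituting knowns: 0.75619 = 757.7/rho_f
Solving for rho_f: rho_f = 757.7/0.75619 = 1002 kg/m³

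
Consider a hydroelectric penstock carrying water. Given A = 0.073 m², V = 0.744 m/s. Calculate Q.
Formula: Q = A V
Q = 0.073·0.744·1000 = 54.31 L/s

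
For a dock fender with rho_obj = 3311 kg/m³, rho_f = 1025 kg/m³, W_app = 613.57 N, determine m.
Formula: W_{app} = mg\left(1 - \frac{\rho_f}{\rho_{obj}}\right)
Substituting knowns: 613.57 = m·9.81·(1 − 1025/3311)
Solving for m: m = 613.57/(9.81·(1 − 1025/3311)) = 90.59 kg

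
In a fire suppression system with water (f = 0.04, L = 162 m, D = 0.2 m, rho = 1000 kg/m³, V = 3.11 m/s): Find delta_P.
Formula: \Delta P = f \frac{L}{D} \frac{\rho V^2}{2}
delta_P = 0.04·(162/0.2)·0.5·1000·3.11²/1000 = 156.7 kPa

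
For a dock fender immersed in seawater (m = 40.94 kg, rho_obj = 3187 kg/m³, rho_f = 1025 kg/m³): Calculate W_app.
Formula: W_{app} = mg\left(1 - \frac{\rho_f}{\rho_{obj}}\right)
W_app = 40.94·9.81·(1 − 1025/3187) = 272.5 N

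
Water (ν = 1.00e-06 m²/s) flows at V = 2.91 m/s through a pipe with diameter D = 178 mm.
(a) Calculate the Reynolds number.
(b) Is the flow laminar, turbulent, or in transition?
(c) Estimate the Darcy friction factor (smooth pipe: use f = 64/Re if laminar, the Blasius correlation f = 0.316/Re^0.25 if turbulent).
(a) Re = V·D/ν = 2.91·0.178/1.00e-06 = 517980
(b) Flow regime: turbulent (Re > 4000)
(c) Friction factor: f = 0.316/Re^0.25 = 0.316/517980^0.25 = 0.01178 (Blasius is strictly valid for Re ≲ 1e5; used here as the smooth-pipe estimate the problem specifies)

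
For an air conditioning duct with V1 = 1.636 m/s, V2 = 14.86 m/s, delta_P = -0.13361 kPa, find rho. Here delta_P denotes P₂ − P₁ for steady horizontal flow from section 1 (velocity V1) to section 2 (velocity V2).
Formula: \Delta P = \frac{1}{2} \rho (V_1^2 - V_2^2)
Substituting knowns: -0.13361 = 0.5·rho·(1.636² − 14.86²)/1000
Solving for rho: rho = 2·(-0.13361·1000)/(1.636² − 14.86²) = 1.225 kg/m³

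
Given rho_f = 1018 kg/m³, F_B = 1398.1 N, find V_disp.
Formula: F_B = \rho_f g V_{disp}
Substituting knowns: 1398.1 = 1018·9.81·V_disp
Solving for V_disp: V_disp = 1398.1/(1018·9.81) = 0.14 m³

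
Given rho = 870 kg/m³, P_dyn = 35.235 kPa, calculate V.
Formula: P_{dyn} = \frac{1}{2} \rho V^2
Substituting knowns: 35.235 = 0.5·870·V²/1000
Solving for V: V = √(2·(35.235·1000)/870) = 9 m/s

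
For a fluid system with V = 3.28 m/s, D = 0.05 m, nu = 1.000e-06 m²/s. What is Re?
Formula: Re = \frac{V D}{\nu}
Re = 3.28·0.05/1.000e-06 = 164000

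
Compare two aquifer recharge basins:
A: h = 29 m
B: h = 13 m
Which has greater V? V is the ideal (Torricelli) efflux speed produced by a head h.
V(A) = 23.85 m/s, V(B) = 15.97 m/s. Answer: A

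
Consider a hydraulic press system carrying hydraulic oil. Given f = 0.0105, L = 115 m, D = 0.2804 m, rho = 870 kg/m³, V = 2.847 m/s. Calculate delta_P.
Formula: \Delta P = f \frac{L}{D} \frac{\rho V^2}{2}
delta_P = 0.0105·(115/0.2804)·0.5·870·2.847²/1000 = 15.18 kPa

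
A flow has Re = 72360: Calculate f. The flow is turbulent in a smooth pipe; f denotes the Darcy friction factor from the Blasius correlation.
Formula: f = \frac{0.316}{Re^{0.25}}
f = 0.316/72360^0.25 = 0.01927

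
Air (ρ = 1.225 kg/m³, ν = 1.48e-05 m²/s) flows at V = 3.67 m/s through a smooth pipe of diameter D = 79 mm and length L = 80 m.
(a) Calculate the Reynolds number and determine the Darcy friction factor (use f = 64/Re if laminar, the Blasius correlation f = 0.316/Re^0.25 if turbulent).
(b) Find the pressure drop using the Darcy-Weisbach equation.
(a) Re = V·D/ν = 3.67·0.079/1.48e-05 = 19590 → turbulent (Re > 4000); f = 0.316/Re^0.25 = 0.316/19590^0.25 = 0.02671
(b) Darcy-Weisbach: ΔP = f·(L/D)·½ρV²/1000 = 0.02671·(80/0.079)·½·1.225·3.67²/1000 = 0.2231 kPa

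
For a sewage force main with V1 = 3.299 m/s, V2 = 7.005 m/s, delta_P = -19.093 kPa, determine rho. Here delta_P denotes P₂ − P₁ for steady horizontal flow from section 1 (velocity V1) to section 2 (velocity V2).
Formula: \Delta P = \frac{1}{2} \rho (V_1^2 - V_2^2)
Substituting knowns: -19.093 = 0.5·rho·(3.299² − 7.005²)/1000
Solving for rho: rho = 2·(-19.093·1000)/(3.299² − 7.005²) = 1000 kg/m³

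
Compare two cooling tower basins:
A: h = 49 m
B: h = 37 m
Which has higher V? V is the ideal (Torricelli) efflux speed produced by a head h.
V(A) = 31.01 m/s, V(B) = 26.94 m/s. Answer: A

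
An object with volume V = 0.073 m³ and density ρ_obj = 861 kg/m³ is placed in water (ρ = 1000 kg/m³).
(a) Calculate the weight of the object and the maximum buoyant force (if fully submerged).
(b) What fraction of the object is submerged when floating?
(a) W=rho_obj*g*V=861*9.81*0.073=616.6 N; F_B(max)=rho*g*V=1000*9.81*0.073=716.1 N
(b) Floating fraction=rho_obj/rho=861/1000=0.861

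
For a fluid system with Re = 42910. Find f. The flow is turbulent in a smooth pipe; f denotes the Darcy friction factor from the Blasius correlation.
Formula: f = \frac{0.316}{Re^{0.25}}
f = 0.316/42910^0.25 = 0.02196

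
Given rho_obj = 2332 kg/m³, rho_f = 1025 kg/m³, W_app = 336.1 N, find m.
Formula: W_{app} = mg\left(1 - \frac{\rho_f}{\rho_{obj}}\right)
Substituting knowns: 336.1 = m·9.81·(1 − 1025/2332)
Solving for m: m = 336.1/(9.81·(1 − 1025/2332)) = 61.13 kg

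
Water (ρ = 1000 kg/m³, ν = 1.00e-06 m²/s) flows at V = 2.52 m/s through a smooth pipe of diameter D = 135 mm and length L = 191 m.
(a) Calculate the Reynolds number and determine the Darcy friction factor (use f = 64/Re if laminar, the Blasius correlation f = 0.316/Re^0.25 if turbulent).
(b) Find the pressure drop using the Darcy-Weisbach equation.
(a) Re = V·D/ν = 2.52·0.135/1.00e-06 = 340200 → turbulent (Re > 4000); f = 0.316/Re^0.25 = 0.316/340200^0.25 = 0.013084 (Blasius is strictly valid for Re ≲ 1e5; used here as the smooth-pipe estimate the problem specifies)
(b) Darcy-Weisbach: ΔP = f·(L/D)·½ρV²/1000 = 0.013084·(191/0.135)·½·1000·2.52²/1000 = 58.78 kPa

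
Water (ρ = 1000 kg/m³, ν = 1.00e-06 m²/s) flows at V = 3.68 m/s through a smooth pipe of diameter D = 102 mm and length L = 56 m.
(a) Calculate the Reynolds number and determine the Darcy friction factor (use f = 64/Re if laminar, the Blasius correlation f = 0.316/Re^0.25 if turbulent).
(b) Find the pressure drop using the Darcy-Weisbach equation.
(a) Re = V·D/ν = 3.68·0.102/1.00e-06 = 375360 → turbulent (Re > 4000); f = 0.316/Re^0.25 = 0.316/375360^0.25 = 0.012767 (Blasius is strictly valid for Re ≲ 1e5; used here as the smooth-pipe estimate the problem specifies)
(b) Darcy-Weisbach: ΔP = f·(L/D)·½ρV²/1000 = 0.012767·(56/0.102)·½·1000·3.68²/1000 = 47.46 kPa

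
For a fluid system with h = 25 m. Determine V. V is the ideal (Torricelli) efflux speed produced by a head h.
Formula: V = \sqrt{2 g h}
V = √(2·9.81·25) = 22.15 m/s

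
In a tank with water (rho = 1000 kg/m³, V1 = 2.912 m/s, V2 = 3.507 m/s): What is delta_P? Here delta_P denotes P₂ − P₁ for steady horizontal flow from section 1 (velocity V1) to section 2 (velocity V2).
Formula: \Delta P = \frac{1}{2} \rho (V_1^2 - V_2^2)
delta_P = 0.5·1000·(2.912² − 3.507²)/1000 = -1.91 kPa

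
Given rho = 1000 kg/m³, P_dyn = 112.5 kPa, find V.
Formula: P_{dyn} = \frac{1}{2} \rho V^2
Substituting knowns: 112.5 = 0.5·1000·V²/1000
Solving for V: V = √(2·(112.5·1000)/1000) = 15 m/s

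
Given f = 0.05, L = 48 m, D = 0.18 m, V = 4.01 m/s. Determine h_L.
Formula: h_L = f \frac{L}{D} \frac{V^2}{2g}
h_L = 0.05·(48/0.18)·4.01²/(2·9.81) = 10.93 m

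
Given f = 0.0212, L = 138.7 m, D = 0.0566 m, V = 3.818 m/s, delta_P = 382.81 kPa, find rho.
Formula: \Delta P = f \frac{L}{D} \frac{\rho V^2}{2}
Substituting knowns: 382.81 = 0.0212·(138.7/0.0566)·0.5·rho·3.818²/1000
Solving for rho: rho = (382.81·1000)/(0.0212·(138.7/0.0566)·0.5·3.818²) = 1011 kg/m³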